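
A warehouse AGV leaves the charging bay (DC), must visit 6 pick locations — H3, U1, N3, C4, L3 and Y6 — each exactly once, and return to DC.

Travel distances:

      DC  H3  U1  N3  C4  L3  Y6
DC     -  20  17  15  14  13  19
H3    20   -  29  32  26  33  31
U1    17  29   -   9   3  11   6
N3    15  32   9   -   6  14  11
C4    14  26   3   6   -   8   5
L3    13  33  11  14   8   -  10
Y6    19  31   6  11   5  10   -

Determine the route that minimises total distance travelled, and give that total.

90 — the shortest possible round trip.

DC - H3 - U1 - N3 - C4 - L3 - Y6 - DC: 20+29+9+6+8+10+19 = 101
DC - H3 - U1 - N3 - C4 - Y6 - L3 - DC: 20+29+9+6+5+10+13 = 92
DC - H3 - U1 - N3 - L3 - C4 - Y6 - DC: 20+29+9+14+8+5+19 = 104
DC - H3 - U1 - N3 - L3 - Y6 - C4 - DC: 20+29+9+14+10+5+14 = 101
DC - H3 - U1 - N3 - Y6 - C4 - L3 - DC: 20+29+9+11+5+8+13 = 95
DC - H3 - U1 - N3 - Y6 - L3 - C4 - DC: 20+29+9+11+10+8+14 = 101
DC - H3 - U1 - C4 - N3 - L3 - Y6 - DC: 20+29+3+6+14+10+19 = 101
DC - H3 - U1 - C4 - N3 - Y6 - L3 - DC: 20+29+3+6+11+10+13 = 92
… (352 more)
DC - H3 - N3 - C4 - U1 - Y6 - L3 - DC: 20+32+6+3+6+10+13 = 90  ← best
The minimum is 90.
One optimal route: DC → H3 → N3 → C4 → U1 → Y6 → L3 → DC (or its reverse).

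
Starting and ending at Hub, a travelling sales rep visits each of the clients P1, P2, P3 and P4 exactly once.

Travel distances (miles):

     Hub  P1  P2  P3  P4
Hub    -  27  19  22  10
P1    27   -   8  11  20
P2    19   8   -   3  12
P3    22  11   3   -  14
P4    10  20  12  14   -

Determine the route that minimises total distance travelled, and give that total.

With 4 stops there are 4!/2 = 12 distinct round trips (a route and its reverse cost the same).
Hub→P1→P2→P3→P4→Hub: 27+8+3+14+10 = 62
Hub→P1→P2→P4→P3→Hub: 27+8+12+14+22 = 83
Hub→P1→P3→P2→P4→Hub: 27+11+3+12+10 = 63
Hub→P1→P3→P4→P2→Hub: 27+11+14+12+19 = 83
Hub→P1→P4→P2→P3→Hub: 27+20+12+3+22 = 84
Hub→P1→P4→P3→P2→Hub: 27+20+14+3+19 = 83
Hub→P2→P1→P3→P4→Hub: 19+8+11+14+10 = 62
Hub→P2→P1→P4→P3→Hub: 19+8+20+14+22 = 83
Hub→P2→P3→P1→P4→Hub: 19+3+11+20+10 = 63
Hub→P2→P4→P1→P3→Hub: 19+12+20+11+22 = 84
Hub→P3→P1→P2→P4→Hub: 22+11+8+12+10 = 63
Hub→P3→P2→P1→P4→Hub: 22+3+8+20+10 = 63
The minimum is 62.
One optimal route: Hub → P1 → P2 → P3 → P4 → Hub (or its reverse).

62 miles — the shortest possible round trip.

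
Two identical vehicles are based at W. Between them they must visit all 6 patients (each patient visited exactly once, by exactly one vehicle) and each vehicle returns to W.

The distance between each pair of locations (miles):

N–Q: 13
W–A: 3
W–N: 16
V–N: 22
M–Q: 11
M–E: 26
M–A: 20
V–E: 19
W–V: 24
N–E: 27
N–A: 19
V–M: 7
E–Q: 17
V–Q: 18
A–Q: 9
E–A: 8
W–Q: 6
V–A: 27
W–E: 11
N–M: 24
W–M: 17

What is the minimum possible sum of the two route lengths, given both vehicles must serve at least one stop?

Minimum combined distance: 83 miles.

Try each way of splitting the stops between the two vehicles (each non-empty) and, for each split, find the best tour for each vehicle:
  {V} + {N, M, E, A, Q}: 48 + 77 = 125
  {N} + {V, M, E, A, Q}: 32 + 54 = 86
  {V, N} + {M, E, A, Q}: 62 + 54 = 116
  {M} + {V, N, E, A, Q}: 34 + 71 = 105
  {V, M} + {N, E, A, Q}: 48 + 57 = 105
  {N, M} + {V, E, A, Q}: 57 + 54 = 111
  … (31 splits in total)
  {A} + {V, N, M, E, Q}: 6 + 77 = 83  ← best
Best: vehicle 1 W → A → W = 6; vehicle 2 W → N → Q → M → V → E → W = 77; combined 83.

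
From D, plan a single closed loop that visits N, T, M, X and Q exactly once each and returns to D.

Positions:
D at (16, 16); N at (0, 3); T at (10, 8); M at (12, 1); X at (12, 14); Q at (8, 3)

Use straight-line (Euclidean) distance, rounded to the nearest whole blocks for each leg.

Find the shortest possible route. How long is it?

D - N - T - M - X - Q - D: 21+11+7+13+12+15 = 79
D - N - T - M - Q - X - D: 21+11+7+4+12+4 = 59
D - N - T - X - M - Q - D: 21+11+6+13+4+15 = 70
D - N - T - X - Q - M - D: 21+11+6+12+4+16 = 70
D - N - T - Q - M - X - D: 21+11+5+4+13+4 = 58
D - N - T - Q - X - M - D: 21+11+5+12+13+16 = 78
D - N - M - T - X - Q - D: 21+12+7+6+12+15 = 73
D - N - M - T - Q - X - D: 21+12+7+5+12+4 = 61
D - N - M - X - T - Q - D: 21+12+13+6+5+15 = 72
D - N - M - X - Q - T - D: 21+12+13+12+5+10 = 73
D - N - M - Q - T - X - D: 21+12+4+5+6+4 = 52
D - N - M - Q - X - T - D: 21+12+4+12+6+10 = 65
D - N - X - T - M - Q - D: 21+16+6+7+4+15 = 69
D - N - X - T - Q - M - D: 21+16+6+5+4+16 = 68
… (46 more)
D - T - M - Q - N - X - D: 10+7+4+8+16+4 = 49  ← best
The minimum is 49.
One optimal route: D → T → M → Q → N → X → D (or its reverse).

Minimum total distance: 49 blocks.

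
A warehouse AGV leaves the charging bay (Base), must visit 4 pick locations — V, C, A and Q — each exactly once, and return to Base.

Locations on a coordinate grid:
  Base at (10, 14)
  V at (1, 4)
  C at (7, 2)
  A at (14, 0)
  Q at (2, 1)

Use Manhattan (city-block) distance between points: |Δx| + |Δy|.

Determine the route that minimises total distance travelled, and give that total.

56 — the shortest possible round trip.

With 4 stops there are 4!/2 = 12 distinct round trips (a route and its reverse cost the same).
Base→V→C→A→Q→Base: 19+8+9+13+21 = 70
Base→V→C→Q→A→Base: 19+8+6+13+18 = 64
Base→V→A→C→Q→Base: 19+17+9+6+21 = 72
Base→V→A→Q→C→Base: 19+17+13+6+15 = 70
Base→V→Q→C→A→Base: 19+4+6+9+18 = 56
Base→V→Q→A→C→Base: 19+4+13+9+15 = 60
Base→C→V→A→Q→Base: 15+8+17+13+21 = 74
Base→C→V→Q→A→Base: 15+8+4+13+18 = 58
Base→C→A→V→Q→Base: 15+9+17+4+21 = 66
Base→C→Q→V→A→Base: 15+6+4+17+18 = 60
Base→A→V→C→Q→Base: 18+17+8+6+21 = 70
Base→A→C→V→Q→Base: 18+9+8+4+21 = 60
The minimum is 56.
One optimal route: Base → V → Q → C → A → Base (or its reverse).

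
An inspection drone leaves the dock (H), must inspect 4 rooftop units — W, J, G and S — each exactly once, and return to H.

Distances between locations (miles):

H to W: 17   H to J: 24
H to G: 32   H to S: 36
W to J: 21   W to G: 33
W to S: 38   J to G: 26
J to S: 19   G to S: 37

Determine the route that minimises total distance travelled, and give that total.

Shortest round trip = 126 miles.

H→W→J→G→S→H: 17+21+26+37+36 = 137
H→W→J→S→G→H: 17+21+19+37+32 = 126
H→W→G→J→S→H: 17+33+26+19+36 = 131
H→W→G→S→J→H: 17+33+37+19+24 = 130
H→W→S→J→G→H: 17+38+19+26+32 = 132
H→W→S→G→J→H: 17+38+37+26+24 = 142
H→J→W→G→S→H: 24+21+33+37+36 = 151
H→J→W→S→G→H: 24+21+38+37+32 = 152
H→J→G→W→S→H: 24+26+33+38+36 = 157
H→J→S→W→G→H: 24+19+38+33+32 = 146
H→G→W→J→S→H: 32+33+21+19+36 = 141
H→G→J→W→S→H: 32+26+21+38+36 = 153
The minimum is 126.
One optimal route: H → W → J → S → G → H (or its reverse).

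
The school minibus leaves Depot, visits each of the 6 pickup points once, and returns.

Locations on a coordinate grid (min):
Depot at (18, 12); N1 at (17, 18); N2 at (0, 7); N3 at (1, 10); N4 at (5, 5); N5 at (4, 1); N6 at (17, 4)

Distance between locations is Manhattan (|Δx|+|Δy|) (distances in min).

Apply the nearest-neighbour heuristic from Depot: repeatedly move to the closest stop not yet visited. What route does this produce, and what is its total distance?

Depot → [N1:7 / N6:9 / N3:19 / N4:20 / N2:23 / N5:25] → N1 (7)
N1 → [N6:14 / N3:24 / N4:25 / N2:28 / N5:30] → N6 (14)
N6 → [N4:13 / N5:16 / N2:20 / N3:22] → N4 (13)
N4 → [N5:5 / N2:7 / N3:9] → N5 (5)
N5 → [N2:10 / N3:12] → N2 (10)
N2 → [N3:4] → N3 (4)
Return N3→Depot: 19.
Total = 7 + 14 + 13 + 5 + 10 + 4 + 19 = 72.

Total distance 72 min via the nearest-neighbour route Depot → N1 → N6 → N4 → N5 → N2 → N3 → Depot.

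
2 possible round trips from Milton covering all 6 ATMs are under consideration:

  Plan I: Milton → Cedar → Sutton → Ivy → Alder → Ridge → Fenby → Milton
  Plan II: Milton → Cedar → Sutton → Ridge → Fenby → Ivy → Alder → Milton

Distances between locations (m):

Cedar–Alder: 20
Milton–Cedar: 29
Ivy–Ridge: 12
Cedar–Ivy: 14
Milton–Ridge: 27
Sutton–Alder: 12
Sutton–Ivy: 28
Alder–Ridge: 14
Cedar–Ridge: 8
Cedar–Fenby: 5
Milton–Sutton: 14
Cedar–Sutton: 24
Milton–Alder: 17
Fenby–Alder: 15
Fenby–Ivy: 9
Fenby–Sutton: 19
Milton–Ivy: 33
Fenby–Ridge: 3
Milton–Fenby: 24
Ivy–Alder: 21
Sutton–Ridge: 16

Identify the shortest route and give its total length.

119 m — Plan II is the shortest.

Plan I: 29 + 24 + 28 + 21 + 14 + 3 + 24 = 143
Plan II: 29 + 24 + 16 + 3 + 9 + 21 + 17 = 119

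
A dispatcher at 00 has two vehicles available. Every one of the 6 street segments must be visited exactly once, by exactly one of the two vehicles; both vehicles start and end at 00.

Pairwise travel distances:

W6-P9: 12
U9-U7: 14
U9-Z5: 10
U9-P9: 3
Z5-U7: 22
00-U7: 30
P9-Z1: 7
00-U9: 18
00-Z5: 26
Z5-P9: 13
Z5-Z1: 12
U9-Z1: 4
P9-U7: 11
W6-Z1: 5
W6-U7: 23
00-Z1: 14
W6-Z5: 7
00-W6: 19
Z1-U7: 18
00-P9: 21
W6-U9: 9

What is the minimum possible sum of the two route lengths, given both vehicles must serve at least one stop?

Minimum combined distance: 108.

There are 2^5 − 1 = 31 ways to divide the 6 stops into two non-empty groups. For each, the best each vehicle can do is its own shortest tour through its group:
  {W6} + {U9, Z5, P9, Z1, U7}: 38 + 80 = 118
  {U9} + {W6, Z5, P9, Z1, U7}: 36 + 80 = 116
  {W6, U9} + {Z5, P9, Z1, U7}: 46 + 80 = 126
  {Z5} + {W6, U9, P9, Z1, U7}: 52 + 72 = 124
  {W6, Z5} + {U9, P9, Z1, U7}: 52 + 62 = 114
  {U9, Z5} + {W6, P9, Z1, U7}: 54 + 72 = 126
  … (31 splits in total)
  {Z1} + {W6, U9, Z5, P9, U7}: 28 + 80 = 108  ← best
Best: vehicle 1 00 → Z1 → 00 = 28; vehicle 2 00 → W6 → Z5 → U9 → P9 → U7 → 00 = 80; combined 108.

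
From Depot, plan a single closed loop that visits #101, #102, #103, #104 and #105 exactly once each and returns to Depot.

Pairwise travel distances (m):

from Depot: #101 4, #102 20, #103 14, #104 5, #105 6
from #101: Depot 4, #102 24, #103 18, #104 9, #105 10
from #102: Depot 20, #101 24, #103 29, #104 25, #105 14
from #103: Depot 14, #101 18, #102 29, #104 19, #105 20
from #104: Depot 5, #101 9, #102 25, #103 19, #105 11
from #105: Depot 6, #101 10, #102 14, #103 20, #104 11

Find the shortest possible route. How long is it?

81 m — the shortest possible round trip.

With 5 stops there are 5!/2 = 60 distinct round trips (a route and its reverse cost the same).
Depot→#101→#102→#103→#104→#105→Depot: 4+24+29+19+11+6 = 93
Depot→#101→#102→#103→#105→#104→Depot: 4+24+29+20+11+5 = 93
Depot→#101→#102→#104→#103→#105→Depot: 4+24+25+19+20+6 = 98
Depot→#101→#102→#104→#105→#103→Depot: 4+24+25+11+20+14 = 98
Depot→#101→#102→#105→#103→#104→Depot: 4+24+14+20+19+5 = 86
Depot→#101→#102→#105→#104→#103→Depot: 4+24+14+11+19+14 = 86
Depot→#101→#103→#102→#104→#105→Depot: 4+18+29+25+11+6 = 93
Depot→#101→#103→#102→#105→#104→Depot: 4+18+29+14+11+5 = 81
Depot→#101→#103→#104→#102→#105→Depot: 4+18+19+25+14+6 = 86
Depot→#101→#103→#104→#105→#102→Depot: 4+18+19+11+14+20 = 86
Depot→#101→#103→#105→#102→#104→Depot: 4+18+20+14+25+5 = 86
Depot→#101→#103→#105→#104→#102→Depot: 4+18+20+11+25+20 = 98
Depot→#101→#104→#102→#103→#105→Depot: 4+9+25+29+20+6 = 93
Depot→#101→#104→#102→#105→#103→Depot: 4+9+25+14+20+14 = 86
… (46 more)
The minimum is 81.
One optimal route: Depot → #101 → #103 → #102 → #105 → #104 → Depot (or its reverse).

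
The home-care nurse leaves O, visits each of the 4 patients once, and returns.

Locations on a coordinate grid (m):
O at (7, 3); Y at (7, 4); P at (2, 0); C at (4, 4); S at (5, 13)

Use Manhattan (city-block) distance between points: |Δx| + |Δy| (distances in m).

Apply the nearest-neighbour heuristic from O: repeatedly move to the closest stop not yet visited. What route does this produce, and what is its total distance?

From O: distances to unvisited — Y=1, C=4, P=8, S=12. Nearest is Y (1).
From Y: distances to unvisited — C=3, P=9, S=11. Nearest is C (3).
From C: distances to unvisited — P=6, S=10. Nearest is P (6).
From P: distances to unvisited — S=16. Nearest is S (16).
Return S→O: 12.
Total = 1 + 3 + 6 + 16 + 12 = 38.

Nearest-neighbour total = 38 m; route O → Y → C → P → S → O.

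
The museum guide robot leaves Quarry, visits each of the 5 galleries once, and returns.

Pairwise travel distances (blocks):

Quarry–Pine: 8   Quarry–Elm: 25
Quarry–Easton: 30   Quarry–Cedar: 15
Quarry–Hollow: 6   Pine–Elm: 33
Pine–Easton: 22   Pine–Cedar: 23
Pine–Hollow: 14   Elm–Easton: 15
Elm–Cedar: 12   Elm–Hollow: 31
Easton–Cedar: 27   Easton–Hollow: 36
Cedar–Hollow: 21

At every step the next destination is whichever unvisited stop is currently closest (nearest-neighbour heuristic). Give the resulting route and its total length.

From Quarry: distances to unvisited — Hollow=6, Pine=8, Cedar=15, Elm=25, Easton=30. Nearest is Hollow (6).
From Hollow: distances to unvisited — Pine=14, Cedar=21, Elm=31, Easton=36. Nearest is Pine (14).
From Pine: distances to unvisited — Easton=22, Cedar=23, Elm=33. Nearest is Easton (22).
From Easton: distances to unvisited — Elm=15, Cedar=27. Nearest is Elm (15).
From Elm: distances to unvisited — Cedar=12. Nearest is Cedar (12).
Return Cedar→Quarry: 15.
Total = 6 + 14 + 22 + 15 + 12 + 15 = 84.

84 blocks along Quarry → Hollow → Pine → Easton → Elm → Cedar → Quarry.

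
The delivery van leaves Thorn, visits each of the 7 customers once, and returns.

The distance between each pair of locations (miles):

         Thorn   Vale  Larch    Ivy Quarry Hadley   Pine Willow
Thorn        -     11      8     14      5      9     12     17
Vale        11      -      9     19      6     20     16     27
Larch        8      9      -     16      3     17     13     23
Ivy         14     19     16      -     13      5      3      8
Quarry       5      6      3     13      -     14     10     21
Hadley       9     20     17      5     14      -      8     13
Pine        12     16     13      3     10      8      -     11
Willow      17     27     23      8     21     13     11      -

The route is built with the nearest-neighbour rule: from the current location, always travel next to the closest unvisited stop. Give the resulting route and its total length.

Nearest-neighbour total = 71 miles; route Thorn → Quarry → Larch → Vale → Pine → Ivy → Hadley → Willow → Thorn.

From Thorn: distances to unvisited — Quarry=5, Larch=8, Hadley=9, Vale=11, Pine=12, Ivy=14, Willow=17. Nearest is Quarry (5).
From Quarry: distances to unvisited — Larch=3, Vale=6, Pine=10, Ivy=13, Hadley=14, Willow=21. Nearest is Larch (3).
From Larch: distances to unvisited — Vale=9, Pine=13, Ivy=16, Hadley=17, Willow=23. Nearest is Vale (9).
From Vale: distances to unvisited — Pine=16, Ivy=19, Hadley=20, Willow=27. Nearest is Pine (16).
From Pine: distances to unvisited — Ivy=3, Hadley=8, Willow=11. Nearest is Ivy (3).
From Ivy: distances to unvisited — Hadley=5, Willow=8. Nearest is Hadley (5).
From Hadley: distances to unvisited — Willow=13. Nearest is Willow (13).
Return Willow→Thorn: 17.
Total = 5 + 3 + 9 + 16 + 3 + 5 + 13 + 17 = 71.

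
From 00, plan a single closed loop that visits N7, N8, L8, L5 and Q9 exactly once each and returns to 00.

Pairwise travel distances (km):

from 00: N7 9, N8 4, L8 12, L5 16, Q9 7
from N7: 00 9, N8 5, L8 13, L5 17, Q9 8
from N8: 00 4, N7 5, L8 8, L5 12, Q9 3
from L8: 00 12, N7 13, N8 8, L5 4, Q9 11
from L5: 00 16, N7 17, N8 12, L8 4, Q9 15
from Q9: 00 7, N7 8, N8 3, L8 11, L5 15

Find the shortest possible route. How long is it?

There are 60 distinct closed tours to check (reversals are equivalent).
00 → N7 → N8 → L8 → L5 → Q9 → 00: 9+5+8+4+15+7 = 48
00 → N7 → N8 → L8 → Q9 → L5 → 00: 9+5+8+11+15+16 = 64
00 → N7 → N8 → L5 → L8 → Q9 → 00: 9+5+12+4+11+7 = 48
00 → N7 → N8 → L5 → Q9 → L8 → 00: 9+5+12+15+11+12 = 64
00 → N7 → N8 → Q9 → L8 → L5 → 00: 9+5+3+11+4+16 = 48
00 → N7 → N8 → Q9 → L5 → L8 → 00: 9+5+3+15+4+12 = 48
00 → N7 → L8 → N8 → L5 → Q9 → 00: 9+13+8+12+15+7 = 64
00 → N7 → L8 → N8 → Q9 → L5 → 00: 9+13+8+3+15+16 = 64
00 → N7 → L8 → L5 → N8 → Q9 → 00: 9+13+4+12+3+7 = 48
00 → N7 → L8 → L5 → Q9 → N8 → 00: 9+13+4+15+3+4 = 48
00 → N7 → L8 → Q9 → N8 → L5 → 00: 9+13+11+3+12+16 = 64
00 → N7 → L8 → Q9 → L5 → N8 → 00: 9+13+11+15+12+4 = 64
00 → N7 → L5 → N8 → L8 → Q9 → 00: 9+17+12+8+11+7 = 64
00 → N7 → L5 → N8 → Q9 → L8 → 00: 9+17+12+3+11+12 = 64
… (46 more)
The minimum is 48.
One optimal route: 00 → N7 → N8 → L8 → L5 → Q9 → 00 (or its reverse).

48 km — the shortest possible round trip.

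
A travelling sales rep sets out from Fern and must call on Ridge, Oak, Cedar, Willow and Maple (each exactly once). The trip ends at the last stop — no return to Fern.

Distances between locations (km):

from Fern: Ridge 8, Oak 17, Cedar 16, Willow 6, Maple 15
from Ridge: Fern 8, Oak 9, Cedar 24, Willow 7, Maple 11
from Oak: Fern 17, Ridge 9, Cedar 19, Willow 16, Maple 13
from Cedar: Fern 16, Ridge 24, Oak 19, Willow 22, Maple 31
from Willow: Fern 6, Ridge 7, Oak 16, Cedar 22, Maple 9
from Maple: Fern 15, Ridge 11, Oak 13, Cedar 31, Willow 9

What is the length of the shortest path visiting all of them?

54 km — the minimum one-way total.

There are 5! = 120 possible orderings.
Fern → Ridge → Oak → Cedar → Willow → Maple: 8+9+19+22+9 = 67
Fern → Ridge → Oak → Cedar → Maple → Willow: 8+9+19+31+9 = 76
Fern → Ridge → Oak → Willow → Cedar → Maple: 8+9+16+22+31 = 86
Fern → Ridge → Oak → Willow → Maple → Cedar: 8+9+16+9+31 = 73
Fern → Ridge → Oak → Maple → Cedar → Willow: 8+9+13+31+22 = 83
Fern → Ridge → Oak → Maple → Willow → Cedar: 8+9+13+9+22 = 61
Fern → Ridge → Cedar → Oak → Willow → Maple: 8+24+19+16+9 = 76
Fern → Ridge → Cedar → Oak → Maple → Willow: 8+24+19+13+9 = 73
Fern → Ridge → Cedar → Willow → Oak → Maple: 8+24+22+16+13 = 83
Fern → Ridge → Cedar → Willow → Maple → Oak: 8+24+22+9+13 = 76
Fern → Ridge → Cedar → Maple → Oak → Willow: 8+24+31+13+16 = 92
Fern → Ridge → Cedar → Maple → Willow → Oak: 8+24+31+9+16 = 88
Fern → Ridge → Willow → Oak → Cedar → Maple: 8+7+16+19+31 = 81
Fern → Ridge → Willow → Oak → Maple → Cedar: 8+7+16+13+31 = 75
… (106 more)
Fern → Willow → Maple → Ridge → Oak → Cedar: 6+9+11+9+19 = 54  ← best
The minimum is 54.
One shortest path: Fern → Willow → Maple → Ridge → Oak → Cedar.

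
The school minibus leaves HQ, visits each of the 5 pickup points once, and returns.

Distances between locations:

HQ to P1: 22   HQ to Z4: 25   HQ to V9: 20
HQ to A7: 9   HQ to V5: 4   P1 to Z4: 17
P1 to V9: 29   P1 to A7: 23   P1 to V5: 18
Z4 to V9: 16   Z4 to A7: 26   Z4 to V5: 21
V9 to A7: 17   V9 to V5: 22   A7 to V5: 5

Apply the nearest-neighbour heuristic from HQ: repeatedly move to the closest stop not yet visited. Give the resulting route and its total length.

From HQ: distances to unvisited — V5=4, A7=9, V9=20, P1=22, Z4=25. Nearest is V5 (4).
From V5: distances to unvisited — A7=5, P1=18, Z4=21, V9=22. Nearest is A7 (5).
From A7: distances to unvisited — V9=17, P1=23, Z4=26. Nearest is V9 (17).
From V9: distances to unvisited — Z4=16, P1=29. Nearest is Z4 (16).
From Z4: distances to unvisited — P1=17. Nearest is P1 (17).
Return P1→HQ: 22.
Total = 4 + 5 + 17 + 16 + 17 + 22 = 81.

Total distance 81 via the nearest-neighbour route HQ → V5 → A7 → V9 → Z4 → P1 → HQ.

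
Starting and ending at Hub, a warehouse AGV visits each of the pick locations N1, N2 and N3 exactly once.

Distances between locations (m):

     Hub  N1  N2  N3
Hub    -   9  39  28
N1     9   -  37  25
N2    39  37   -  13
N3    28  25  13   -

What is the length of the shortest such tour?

Minimum total distance: 86 m.

With 3 stops there are 3!/2 = 3 distinct round trips (a route and its reverse cost the same).
Hub → N1 → N2 → N3 → Hub: 9+37+13+28 = 87
Hub → N1 → N3 → N2 → Hub: 9+25+13+39 = 86
Hub → N2 → N1 → N3 → Hub: 39+37+25+28 = 129
The minimum is 86.
One optimal route: Hub → N1 → N3 → N2 → Hub (or its reverse).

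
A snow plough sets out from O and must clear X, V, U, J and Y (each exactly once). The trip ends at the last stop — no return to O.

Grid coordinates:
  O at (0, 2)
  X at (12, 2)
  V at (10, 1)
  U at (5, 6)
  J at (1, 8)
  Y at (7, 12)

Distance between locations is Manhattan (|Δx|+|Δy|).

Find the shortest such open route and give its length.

Shortest open route: 38.

There are 5! = 120 possible orderings.
O→X→V→U→J→Y: 12+3+10+6+10 = 41
O→X→V→U→Y→J: 12+3+10+8+10 = 43
O→X→V→J→U→Y: 12+3+16+6+8 = 45
O→X→V→J→Y→U: 12+3+16+10+8 = 49
O→X→V→Y→U→J: 12+3+14+8+6 = 43
O→X→V→Y→J→U: 12+3+14+10+6 = 45
O→X→U→V→J→Y: 12+11+10+16+10 = 59
O→X→U→V→Y→J: 12+11+10+14+10 = 57
O→X→U→J→V→Y: 12+11+6+16+14 = 59
O→X→U→J→Y→V: 12+11+6+10+14 = 53
O→X→U→Y→V→J: 12+11+8+14+16 = 61
O→X→U→Y→J→V: 12+11+8+10+16 = 57
O→X→J→V→U→Y: 12+17+16+10+8 = 63
O→X→J→V→Y→U: 12+17+16+14+8 = 67
… (106 more)
O→J→U→Y→V→X: 7+6+8+14+3 = 38  ← best
The minimum is 38.
One shortest path: O → J → U → Y → V → X.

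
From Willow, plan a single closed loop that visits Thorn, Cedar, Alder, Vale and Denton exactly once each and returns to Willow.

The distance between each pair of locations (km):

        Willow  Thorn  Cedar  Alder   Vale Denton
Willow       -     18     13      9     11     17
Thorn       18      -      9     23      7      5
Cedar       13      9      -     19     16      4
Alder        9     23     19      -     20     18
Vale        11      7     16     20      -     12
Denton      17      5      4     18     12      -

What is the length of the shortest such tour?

With 5 stops there are 5!/2 = 60 distinct round trips (a route and its reverse cost the same).
Willow → Thorn → Cedar → Alder → Vale → Denton → Willow: 18+9+19+20+12+17 = 95
Willow → Thorn → Cedar → Alder → Denton → Vale → Willow: 18+9+19+18+12+11 = 87
Willow → Thorn → Cedar → Vale → Alder → Denton → Willow: 18+9+16+20+18+17 = 98
Willow → Thorn → Cedar → Vale → Denton → Alder → Willow: 18+9+16+12+18+9 = 82
Willow → Thorn → Cedar → Denton → Alder → Vale → Willow: 18+9+4+18+20+11 = 80
Willow → Thorn → Cedar → Denton → Vale → Alder → Willow: 18+9+4+12+20+9 = 72
Willow → Thorn → Alder → Cedar → Vale → Denton → Willow: 18+23+19+16+12+17 = 105
Willow → Thorn → Alder → Cedar → Denton → Vale → Willow: 18+23+19+4+12+11 = 87
Willow → Thorn → Alder → Vale → Cedar → Denton → Willow: 18+23+20+16+4+17 = 98
Willow → Thorn → Alder → Vale → Denton → Cedar → Willow: 18+23+20+12+4+13 = 90
Willow → Thorn → Alder → Denton → Cedar → Vale → Willow: 18+23+18+4+16+11 = 90
Willow → Thorn → Alder → Denton → Vale → Cedar → Willow: 18+23+18+12+16+13 = 100
Willow → Thorn → Vale → Cedar → Alder → Denton → Willow: 18+7+16+19+18+17 = 95
Willow → Thorn → Vale → Cedar → Denton → Alder → Willow: 18+7+16+4+18+9 = 72
… (46 more)
Willow → Alder → Cedar → Denton → Thorn → Vale → Willow: 9+19+4+5+7+11 = 55  ← best
The minimum is 55.
One optimal route: Willow → Alder → Cedar → Denton → Thorn → Vale → Willow (or its reverse).

55 km — the shortest possible round trip.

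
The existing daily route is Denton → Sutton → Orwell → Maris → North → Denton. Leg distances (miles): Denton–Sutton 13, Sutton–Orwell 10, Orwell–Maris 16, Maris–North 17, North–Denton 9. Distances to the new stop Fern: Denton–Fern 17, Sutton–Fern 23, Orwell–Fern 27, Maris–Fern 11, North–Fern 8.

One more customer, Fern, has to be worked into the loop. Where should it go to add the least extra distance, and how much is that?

Adding 2 miles by placing Fern on the Maris–North leg.

Insertion cost between consecutive stops i–j is d(i,Fern) + d(Fern,j) − d(i,j):
  between Denton and Sutton: 17 + 23 − 13 = 27
  between Sutton and Orwell: 23 + 27 − 10 = 40
  between Orwell and Maris: 27 + 11 − 16 = 22
  between Maris and North: 11 + 8 − 17 = 2
  between North and Denton: 8 + 17 − 9 = 16
Cheapest insertion is between Maris and North, adding 2.
New total = 65 + 2 = 67.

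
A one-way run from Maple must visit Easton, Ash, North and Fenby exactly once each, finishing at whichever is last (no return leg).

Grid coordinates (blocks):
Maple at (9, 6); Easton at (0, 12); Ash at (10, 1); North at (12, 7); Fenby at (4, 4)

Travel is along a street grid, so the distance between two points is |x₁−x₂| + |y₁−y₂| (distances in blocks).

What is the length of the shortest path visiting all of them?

There are 4! = 24 possible orderings.
Maple → Easton → Ash → North → Fenby: 15+21+8+11 = 55
Maple → Easton → Ash → Fenby → North: 15+21+9+11 = 56
Maple → Easton → North → Ash → Fenby: 15+17+8+9 = 49
Maple → Easton → North → Fenby → Ash: 15+17+11+9 = 52
Maple → Easton → Fenby → Ash → North: 15+12+9+8 = 44
Maple → Easton → Fenby → North → Ash: 15+12+11+8 = 46
Maple → Ash → Easton → North → Fenby: 6+21+17+11 = 55
Maple → Ash → Easton → Fenby → North: 6+21+12+11 = 50
Maple → Ash → North → Easton → Fenby: 6+8+17+12 = 43
Maple → Ash → North → Fenby → Easton: 6+8+11+12 = 37
Maple → Ash → Fenby → Easton → North: 6+9+12+17 = 44
Maple → Ash → Fenby → North → Easton: 6+9+11+17 = 43
Maple → North → Easton → Ash → Fenby: 4+17+21+9 = 51
Maple → North → Easton → Fenby → Ash: 4+17+12+9 = 42
… (10 more)
Maple → North → Ash → Fenby → Easton: 4+8+9+12 = 33  ← best
The minimum is 33.
One shortest path: Maple → North → Ash → Fenby → Easton.

Shortest open route: 33 blocks.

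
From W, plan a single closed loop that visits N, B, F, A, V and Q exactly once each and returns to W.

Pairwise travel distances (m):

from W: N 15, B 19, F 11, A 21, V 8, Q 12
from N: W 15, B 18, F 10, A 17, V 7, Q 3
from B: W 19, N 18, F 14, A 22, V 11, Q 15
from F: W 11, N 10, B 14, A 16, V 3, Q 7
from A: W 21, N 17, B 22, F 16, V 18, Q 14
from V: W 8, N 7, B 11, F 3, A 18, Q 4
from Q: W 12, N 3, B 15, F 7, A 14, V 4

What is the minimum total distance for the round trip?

79 m — the shortest possible round trip.

W → N → B → F → A → V → Q → W: 15+18+14+16+18+4+12 = 97
W → N → B → F → A → Q → V → W: 15+18+14+16+14+4+8 = 89
W → N → B → F → V → A → Q → W: 15+18+14+3+18+14+12 = 94
W → N → B → F → V → Q → A → W: 15+18+14+3+4+14+21 = 89
W → N → B → F → Q → A → V → W: 15+18+14+7+14+18+8 = 94
W → N → B → F → Q → V → A → W: 15+18+14+7+4+18+21 = 97
W → N → B → A → F → V → Q → W: 15+18+22+16+3+4+12 = 90
W → N → B → A → F → Q → V → W: 15+18+22+16+7+4+8 = 90
… (352 more)
W → N → Q → A → B → F → V → W: 15+3+14+22+14+3+8 = 79  ← best
The minimum is 79.
One optimal route: W → N → Q → A → B → F → V → W (or its reverse).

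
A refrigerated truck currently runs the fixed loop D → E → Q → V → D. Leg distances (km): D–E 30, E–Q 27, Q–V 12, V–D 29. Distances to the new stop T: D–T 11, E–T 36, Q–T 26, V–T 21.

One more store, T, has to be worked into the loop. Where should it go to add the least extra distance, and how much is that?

Insertion cost between consecutive stops i–j is d(i,T) + d(T,j) − d(i,j):
  between D and E: 11 + 36 − 30 = 17
  between E and Q: 36 + 26 − 27 = 35
  between Q and V: 26 + 21 − 12 = 35
  between V and D: 21 + 11 − 29 = 3
Cheapest insertion is between V and D, adding 3.
New total = 98 + 3 = 101.

Adding 3 km by placing T on the V–D leg.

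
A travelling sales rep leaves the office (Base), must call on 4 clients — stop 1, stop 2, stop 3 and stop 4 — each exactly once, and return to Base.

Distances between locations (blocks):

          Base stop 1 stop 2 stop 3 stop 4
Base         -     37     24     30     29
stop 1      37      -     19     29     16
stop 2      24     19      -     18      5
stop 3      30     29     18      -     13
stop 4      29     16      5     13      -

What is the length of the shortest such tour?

102 blocks — the shortest possible round trip.

With 4 stops there are 4!/2 = 12 distinct round trips (a route and its reverse cost the same).
Base-stop 1-stop 2-stop 3-stop 4-Base: 37+19+18+13+29 = 116
Base-stop 1-stop 2-stop 4-stop 3-Base: 37+19+5+13+30 = 104
Base-stop 1-stop 3-stop 2-stop 4-Base: 37+29+18+5+29 = 118
Base-stop 1-stop 3-stop 4-stop 2-Base: 37+29+13+5+24 = 108
Base-stop 1-stop 4-stop 2-stop 3-Base: 37+16+5+18+30 = 106
Base-stop 1-stop 4-stop 3-stop 2-Base: 37+16+13+18+24 = 108
Base-stop 2-stop 1-stop 3-stop 4-Base: 24+19+29+13+29 = 114
Base-stop 2-stop 1-stop 4-stop 3-Base: 24+19+16+13+30 = 102
Base-stop 2-stop 3-stop 1-stop 4-Base: 24+18+29+16+29 = 116
Base-stop 2-stop 4-stop 1-stop 3-Base: 24+5+16+29+30 = 104
Base-stop 3-stop 1-stop 2-stop 4-Base: 30+29+19+5+29 = 112
Base-stop 3-stop 2-stop 1-stop 4-Base: 30+18+19+16+29 = 112
The minimum is 102.
One optimal route: Base → stop 2 → stop 1 → stop 4 → stop 3 → Base (or its reverse).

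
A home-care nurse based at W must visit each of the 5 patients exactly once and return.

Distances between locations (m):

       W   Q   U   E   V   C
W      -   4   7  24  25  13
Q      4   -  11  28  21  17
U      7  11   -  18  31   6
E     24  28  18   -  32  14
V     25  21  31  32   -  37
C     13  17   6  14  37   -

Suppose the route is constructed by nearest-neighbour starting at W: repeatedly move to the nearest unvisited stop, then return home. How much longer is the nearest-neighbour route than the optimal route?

From W: Q=4, U=7, C=13, E=24, V=25 → choose Q (4).
From Q: U=11, C=17, V=21, E=28 → choose U (11).
From U: C=6, E=18, V=31 → choose C (6).
From C: E=14, V=37 → choose E (14).
From E: V=32 → choose V (32).
NN route W → Q → U → C → E → V → W costs 92.
Optimal: W → Q → V → E → C → U → W costs 84 (by enumerating all 60 distinct tours).
Excess = 92 − 84 = 8.

Excess over optimum: 8 m.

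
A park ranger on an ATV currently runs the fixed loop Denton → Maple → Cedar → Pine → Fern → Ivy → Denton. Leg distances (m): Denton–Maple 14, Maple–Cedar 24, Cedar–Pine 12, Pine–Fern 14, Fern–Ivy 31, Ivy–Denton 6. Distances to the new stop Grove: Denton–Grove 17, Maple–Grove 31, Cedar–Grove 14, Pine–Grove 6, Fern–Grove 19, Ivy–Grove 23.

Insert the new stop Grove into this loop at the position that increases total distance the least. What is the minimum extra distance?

Minimum extra distance: 8 m, inserting Grove between Cedar and Pine.

Insertion cost between consecutive stops i–j is d(i,Grove) + d(Grove,j) − d(i,j):
  between Denton and Maple: 17 + 31 − 14 = 34
  between Maple and Cedar: 31 + 14 − 24 = 21
  between Cedar and Pine: 14 + 6 − 12 = 8
  between Pine and Fern: 6 + 19 − 14 = 11
  between Fern and Ivy: 19 + 23 − 31 = 11
  between Ivy and Denton: 23 + 17 − 6 = 34
Cheapest insertion is between Cedar and Pine, adding 8.
New total = 101 + 8 = 109.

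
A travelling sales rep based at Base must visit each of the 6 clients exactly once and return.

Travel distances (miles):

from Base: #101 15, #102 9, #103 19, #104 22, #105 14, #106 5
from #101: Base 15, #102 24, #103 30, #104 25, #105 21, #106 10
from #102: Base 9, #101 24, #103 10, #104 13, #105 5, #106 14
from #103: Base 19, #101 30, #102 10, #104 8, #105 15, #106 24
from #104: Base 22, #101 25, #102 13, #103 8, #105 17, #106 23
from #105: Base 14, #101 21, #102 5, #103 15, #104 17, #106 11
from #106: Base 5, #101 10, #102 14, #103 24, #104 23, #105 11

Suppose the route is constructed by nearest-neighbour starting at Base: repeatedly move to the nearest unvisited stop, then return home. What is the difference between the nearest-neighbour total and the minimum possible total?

The nearest-neighbour route is 4 miles longer than optimal.

Base: #106=5, #102=9, #105=14, #101=15, #103=19, #104=22 ⇒ #106
#106: #101=10, #105=11, #102=14, #104=23, #103=24 ⇒ #101
#101: #105=21, #102=24, #104=25, #103=30 ⇒ #105
#105: #102=5, #103=15, #104=17 ⇒ #102
#102: #103=10, #104=13 ⇒ #103
#103: #104=8 ⇒ #104
NN route Base → #106 → #101 → #105 → #102 → #103 → #104 → Base costs 81.
Optimal: Base → #102 → #105 → #103 → #104 → #101 → #106 → Base costs 77 (by enumerating all 360 distinct tours).
Excess = 81 − 77 = 4.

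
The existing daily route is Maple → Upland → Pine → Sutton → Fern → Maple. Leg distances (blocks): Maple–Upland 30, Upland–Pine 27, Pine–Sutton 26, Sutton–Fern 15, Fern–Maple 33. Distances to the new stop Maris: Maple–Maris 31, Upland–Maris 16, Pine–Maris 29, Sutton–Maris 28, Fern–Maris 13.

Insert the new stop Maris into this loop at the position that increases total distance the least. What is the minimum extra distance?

+11 blocks — insert Maris between Fern and Maple.

Insertion cost between consecutive stops i–j is d(i,Maris) + d(Maris,j) − d(i,j):
  between Maple and Upland: 31 + 16 − 30 = 17
  between Upland and Pine: 16 + 29 − 27 = 18
  between Pine and Sutton: 29 + 28 − 26 = 31
  between Sutton and Fern: 28 + 13 − 15 = 26
  between Fern and Maple: 13 + 31 − 33 = 11
Cheapest insertion is between Fern and Maple, adding 11.
New total = 131 + 11 = 142.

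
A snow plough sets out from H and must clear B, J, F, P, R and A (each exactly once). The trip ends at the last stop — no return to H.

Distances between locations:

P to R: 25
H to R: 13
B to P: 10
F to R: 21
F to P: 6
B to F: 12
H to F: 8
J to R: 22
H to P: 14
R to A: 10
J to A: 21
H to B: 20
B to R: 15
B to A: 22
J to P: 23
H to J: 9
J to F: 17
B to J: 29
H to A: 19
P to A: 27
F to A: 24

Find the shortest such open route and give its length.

Shortest open route: 67.

There are 6! = 720 possible orderings.
H→B→J→F→P→R→A: 20+29+17+6+25+10 = 107
H→B→J→F→P→A→R: 20+29+17+6+27+10 = 109
H→B→J→F→R→P→A: 20+29+17+21+25+27 = 139
H→B→J→F→R→A→P: 20+29+17+21+10+27 = 124
H→B→J→F→A→P→R: 20+29+17+24+27+25 = 142
H→B→J→F→A→R→P: 20+29+17+24+10+25 = 125
H→B→J→P→F→R→A: 20+29+23+6+21+10 = 109
H→B→J→P→F→A→R: 20+29+23+6+24+10 = 112
… (712 more)
H→J→F→P→B→R→A: 9+17+6+10+15+10 = 67  ← best
The minimum is 67.
One shortest path: H → J → F → P → B → R → A.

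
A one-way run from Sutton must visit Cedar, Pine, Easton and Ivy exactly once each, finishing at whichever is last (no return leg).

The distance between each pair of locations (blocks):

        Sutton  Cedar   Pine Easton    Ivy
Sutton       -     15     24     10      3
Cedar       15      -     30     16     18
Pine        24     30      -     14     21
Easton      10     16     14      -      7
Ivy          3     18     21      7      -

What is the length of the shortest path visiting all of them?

There are 4! = 24 possible orderings.
Sutton→Cedar→Pine→Easton→Ivy: 15+30+14+7 = 66
Sutton→Cedar→Pine→Ivy→Easton: 15+30+21+7 = 73
Sutton→Cedar→Easton→Pine→Ivy: 15+16+14+21 = 66
Sutton→Cedar→Easton→Ivy→Pine: 15+16+7+21 = 59
Sutton→Cedar→Ivy→Pine→Easton: 15+18+21+14 = 68
Sutton→Cedar→Ivy→Easton→Pine: 15+18+7+14 = 54
Sutton→Pine→Cedar→Easton→Ivy: 24+30+16+7 = 77
Sutton→Pine→Cedar→Ivy→Easton: 24+30+18+7 = 79
Sutton→Pine→Easton→Cedar→Ivy: 24+14+16+18 = 72
Sutton→Pine→Easton→Ivy→Cedar: 24+14+7+18 = 63
Sutton→Pine→Ivy→Cedar→Easton: 24+21+18+16 = 79
Sutton→Pine→Ivy→Easton→Cedar: 24+21+7+16 = 68
Sutton→Easton→Cedar→Pine→Ivy: 10+16+30+21 = 77
Sutton→Easton→Cedar→Ivy→Pine: 10+16+18+21 = 65
… (10 more)
Sutton→Ivy→Cedar→Easton→Pine: 3+18+16+14 = 51  ← best
The minimum is 51.
One shortest path: Sutton → Ivy → Cedar → Easton → Pine.

51 blocks — the minimum one-way total.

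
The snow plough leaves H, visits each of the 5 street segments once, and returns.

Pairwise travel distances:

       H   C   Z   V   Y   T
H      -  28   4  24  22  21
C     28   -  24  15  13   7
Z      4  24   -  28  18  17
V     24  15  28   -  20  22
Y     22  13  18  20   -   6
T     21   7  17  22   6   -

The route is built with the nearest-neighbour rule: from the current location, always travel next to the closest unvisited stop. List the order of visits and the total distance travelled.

79 along H → Z → T → Y → C → V → H.

From H: distances to unvisited — Z=4, T=21, Y=22, V=24, C=28. Nearest is Z (4).
From Z: distances to unvisited — T=17, Y=18, C=24, V=28. Nearest is T (17).
From T: distances to unvisited — Y=6, C=7, V=22. Nearest is Y (6).
From Y: distances to unvisited — C=13, V=20. Nearest is C (13).
From C: distances to unvisited — V=15. Nearest is V (15).
Return V→H: 24.
Total = 4 + 17 + 6 + 13 + 15 + 24 = 79.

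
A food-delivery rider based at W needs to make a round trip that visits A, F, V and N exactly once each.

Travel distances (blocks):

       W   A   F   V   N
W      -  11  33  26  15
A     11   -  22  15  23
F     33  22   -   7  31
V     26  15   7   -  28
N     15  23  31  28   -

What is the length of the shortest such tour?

With 4 stops there are 4!/2 = 12 distinct round trips (a route and its reverse cost the same).
W - A - F - V - N - W: 11+22+7+28+15 = 83
W - A - F - N - V - W: 11+22+31+28+26 = 118
W - A - V - F - N - W: 11+15+7+31+15 = 79
W - A - V - N - F - W: 11+15+28+31+33 = 118
W - A - N - F - V - W: 11+23+31+7+26 = 98
W - A - N - V - F - W: 11+23+28+7+33 = 102
W - F - A - V - N - W: 33+22+15+28+15 = 113
W - F - A - N - V - W: 33+22+23+28+26 = 132
W - F - V - A - N - W: 33+7+15+23+15 = 93
W - F - N - A - V - W: 33+31+23+15+26 = 128
W - V - A - F - N - W: 26+15+22+31+15 = 109
W - V - F - A - N - W: 26+7+22+23+15 = 93
The minimum is 79.
One optimal route: W → A → V → F → N → W (or its reverse).

Shortest round trip = 79 blocks.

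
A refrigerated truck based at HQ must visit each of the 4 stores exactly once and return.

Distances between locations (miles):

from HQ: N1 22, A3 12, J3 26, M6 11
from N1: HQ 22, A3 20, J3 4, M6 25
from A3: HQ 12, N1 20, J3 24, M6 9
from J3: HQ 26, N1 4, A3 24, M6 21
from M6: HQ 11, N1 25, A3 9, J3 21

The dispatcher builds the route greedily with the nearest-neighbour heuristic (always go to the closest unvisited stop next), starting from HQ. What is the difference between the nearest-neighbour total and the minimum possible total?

From HQ: M6=11, A3=12, N1=22, J3=26 → choose M6 (11).
From M6: A3=9, J3=21, N1=25 → choose A3 (9).
From A3: N1=20, J3=24 → choose N1 (20).
From N1: J3=4 → choose J3 (4).
NN route HQ → M6 → A3 → N1 → J3 → HQ costs 70.
Optimal: HQ → N1 → J3 → M6 → A3 → HQ costs 68 (by enumerating all 12 distinct tours).
Excess = 70 − 68 = 2.

The nearest-neighbour route is 2 miles longer than optimal.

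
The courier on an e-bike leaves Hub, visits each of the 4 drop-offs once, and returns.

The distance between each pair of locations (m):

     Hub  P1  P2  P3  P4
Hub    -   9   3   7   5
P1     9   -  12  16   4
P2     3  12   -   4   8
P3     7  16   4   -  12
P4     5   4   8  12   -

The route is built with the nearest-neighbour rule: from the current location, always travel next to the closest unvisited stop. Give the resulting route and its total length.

Hub → [P2:3 / P4:5 / P3:7 / P1:9] → P2 (3)
P2 → [P3:4 / P4:8 / P1:12] → P3 (4)
P3 → [P4:12 / P1:16] → P4 (12)
P4 → [P1:4] → P1 (4)
Return P1→Hub: 9.
Total = 3 + 4 + 12 + 4 + 9 = 32.

Total distance 32 m via the nearest-neighbour route Hub → P2 → P3 → P4 → P1 → Hub.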